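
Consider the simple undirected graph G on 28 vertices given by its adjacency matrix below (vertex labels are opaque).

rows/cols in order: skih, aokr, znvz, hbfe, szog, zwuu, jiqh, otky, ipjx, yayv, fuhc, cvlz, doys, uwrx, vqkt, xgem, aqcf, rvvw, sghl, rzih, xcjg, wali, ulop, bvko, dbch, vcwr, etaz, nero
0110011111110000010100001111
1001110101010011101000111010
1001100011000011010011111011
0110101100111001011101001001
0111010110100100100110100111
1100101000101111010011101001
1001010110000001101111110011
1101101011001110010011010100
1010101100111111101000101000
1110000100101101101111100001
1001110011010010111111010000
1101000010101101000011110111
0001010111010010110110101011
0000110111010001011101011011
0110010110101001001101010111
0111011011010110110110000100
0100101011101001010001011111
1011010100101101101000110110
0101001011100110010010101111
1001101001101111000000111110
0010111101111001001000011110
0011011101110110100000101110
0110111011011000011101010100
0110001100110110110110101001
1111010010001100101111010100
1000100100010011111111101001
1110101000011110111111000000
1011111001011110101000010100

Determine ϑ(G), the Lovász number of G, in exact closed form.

7

deg(sghl) = 15; N(sghl) = {aokr, hbfe, jiqh, ipjx, yayv, fuhc, uwrx, vqkt, rvvw, xcjg, ulop, dbch, vcwr, etaz, nero}.
N(otky) = {skih, aokr, hbfe, szog, jiqh, ipjx, yayv, doys, uwrx, vqkt, rvvw, xcjg, wali, bvko, vcwr}, |N(otky)| = 15.
Vertex rzih has 15 neighbors: skih, hbfe, szog, jiqh, yayv, fuhc, doys, uwrx, vqkt, xgem, ulop, bvko, dbch, vcwr, etaz.
N(aqcf) = {aokr, szog, jiqh, ipjx, yayv, fuhc, doys, xgem, rvvw, wali, bvko, dbch, vcwr, etaz, nero}, |N(aqcf)| = 15.
Every vertex has degree 15 (N=28); Kneser-type, 2-subsets of [8].
Distinct eigenvalues (to 3 d.p.): [15.0, 1.0, -5.0].
Lovász (edge-transitive): ϑ = −28·(-5)/((15)−(-5)) = 7.
= 7.0000000… (decimal).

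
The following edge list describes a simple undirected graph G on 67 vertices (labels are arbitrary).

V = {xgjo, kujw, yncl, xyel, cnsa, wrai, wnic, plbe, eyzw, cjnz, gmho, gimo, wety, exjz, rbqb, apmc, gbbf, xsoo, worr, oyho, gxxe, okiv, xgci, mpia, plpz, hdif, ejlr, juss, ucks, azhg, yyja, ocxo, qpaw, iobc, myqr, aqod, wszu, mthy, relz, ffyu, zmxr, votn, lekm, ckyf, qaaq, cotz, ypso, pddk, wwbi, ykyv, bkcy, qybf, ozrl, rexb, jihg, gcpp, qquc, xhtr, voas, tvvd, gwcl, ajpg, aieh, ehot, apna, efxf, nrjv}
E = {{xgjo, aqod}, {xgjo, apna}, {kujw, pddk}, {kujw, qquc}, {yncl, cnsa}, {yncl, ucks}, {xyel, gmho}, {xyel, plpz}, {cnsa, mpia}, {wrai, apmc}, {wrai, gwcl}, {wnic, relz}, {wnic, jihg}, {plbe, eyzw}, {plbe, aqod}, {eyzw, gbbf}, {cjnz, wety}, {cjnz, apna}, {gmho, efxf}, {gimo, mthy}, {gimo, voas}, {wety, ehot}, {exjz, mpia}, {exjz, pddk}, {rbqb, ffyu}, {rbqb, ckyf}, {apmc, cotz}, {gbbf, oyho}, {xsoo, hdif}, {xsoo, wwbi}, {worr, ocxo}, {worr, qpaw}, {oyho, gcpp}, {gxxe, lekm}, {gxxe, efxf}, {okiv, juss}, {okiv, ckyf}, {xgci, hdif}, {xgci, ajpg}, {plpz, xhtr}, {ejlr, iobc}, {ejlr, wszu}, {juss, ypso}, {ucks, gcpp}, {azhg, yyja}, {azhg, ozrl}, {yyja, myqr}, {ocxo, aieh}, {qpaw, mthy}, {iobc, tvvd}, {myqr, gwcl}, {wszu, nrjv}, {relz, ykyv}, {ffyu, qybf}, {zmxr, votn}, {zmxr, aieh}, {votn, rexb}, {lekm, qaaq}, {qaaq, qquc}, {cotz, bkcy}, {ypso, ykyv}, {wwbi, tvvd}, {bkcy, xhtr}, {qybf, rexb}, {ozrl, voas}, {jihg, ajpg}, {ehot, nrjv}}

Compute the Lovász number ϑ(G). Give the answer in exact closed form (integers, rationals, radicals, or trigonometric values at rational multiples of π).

67*cos(pi/67)/(cos(pi/67) + 1)

Vertex azhg has 2 neighbors: yyja, ozrl.
Vertex plbe has 2 neighbors: eyzw, aqod.
Vertex qquc has 2 neighbors: kujw, qaaq.
N(voas) = {gimo, ozrl}, |N(voas)| = 2.
deg(v) = 2 for all v (|V|=67); connected 2-regular on 67 ⇒ C_{67}.
spec(A) ≈ [2.0, 1.99121, 1.96493, 1.92137, 1.86093, 1.78414, 1.69166, 1.58432, 1.46306, 1.32894, 1.18314, 1.02695, 0.86173, 0.68893, 0.51009, 0.32675, 0.14055, -0.04689, -0.23391, -0.41888, -0.60017, -0.77618, -0.94538, -1.10626, -1.25743, -1.39754, -1.52537, -1.6398, -1.73981, -1.82454, -1.89323, -1.94529, -1.98025, -1.9978] (distinct, 5 d.p.).
−67·(-2*cos(pi/67)) / ((2)−(-2*cos(pi/67))) = 67*cos(pi/67)/(cos(pi/67) + 1) = ϑ(G).
ϑ(G) ≈ 33.481580.
Check 33 ≤ 67*cos(pi/67)/(cos(pi/67) + 1) ≤ 34: both strict.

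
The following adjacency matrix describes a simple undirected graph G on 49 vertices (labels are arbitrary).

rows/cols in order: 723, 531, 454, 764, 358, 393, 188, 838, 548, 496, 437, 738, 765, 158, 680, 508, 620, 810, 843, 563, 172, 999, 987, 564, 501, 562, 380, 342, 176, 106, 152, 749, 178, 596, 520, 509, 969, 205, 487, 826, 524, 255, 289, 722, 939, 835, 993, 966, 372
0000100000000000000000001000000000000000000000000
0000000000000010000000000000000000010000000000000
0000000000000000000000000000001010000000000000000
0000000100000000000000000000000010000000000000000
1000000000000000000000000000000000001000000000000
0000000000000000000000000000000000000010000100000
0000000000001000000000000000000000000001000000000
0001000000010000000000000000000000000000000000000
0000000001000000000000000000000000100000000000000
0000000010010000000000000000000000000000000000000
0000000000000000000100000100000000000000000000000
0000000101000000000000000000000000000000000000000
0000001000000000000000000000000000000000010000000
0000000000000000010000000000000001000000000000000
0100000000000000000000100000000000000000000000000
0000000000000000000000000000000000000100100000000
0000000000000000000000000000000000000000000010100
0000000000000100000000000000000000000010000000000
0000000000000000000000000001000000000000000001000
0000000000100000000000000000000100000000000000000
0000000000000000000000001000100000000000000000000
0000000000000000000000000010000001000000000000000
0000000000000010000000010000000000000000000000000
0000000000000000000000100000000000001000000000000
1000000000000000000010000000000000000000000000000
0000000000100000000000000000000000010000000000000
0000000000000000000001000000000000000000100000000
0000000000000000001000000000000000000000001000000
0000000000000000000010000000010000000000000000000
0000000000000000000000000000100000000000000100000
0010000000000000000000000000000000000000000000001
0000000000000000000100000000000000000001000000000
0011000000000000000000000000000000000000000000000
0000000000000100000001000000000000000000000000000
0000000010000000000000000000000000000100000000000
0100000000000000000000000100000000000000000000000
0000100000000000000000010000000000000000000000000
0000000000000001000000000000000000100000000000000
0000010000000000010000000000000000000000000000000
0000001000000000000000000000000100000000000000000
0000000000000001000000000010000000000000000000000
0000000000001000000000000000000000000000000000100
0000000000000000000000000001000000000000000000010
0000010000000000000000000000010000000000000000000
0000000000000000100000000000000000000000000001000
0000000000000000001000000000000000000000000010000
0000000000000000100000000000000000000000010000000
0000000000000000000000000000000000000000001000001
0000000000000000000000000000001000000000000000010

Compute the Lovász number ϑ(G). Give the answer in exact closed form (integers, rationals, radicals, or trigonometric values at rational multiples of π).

49*cos(pi/49)/(cos(pi/49) + 1)

Vertex 178 has 2 neighbors: 454, 764.
deg(188) = 2; N(188) = {765, 826}.
deg(843) = 2; N(843) = {342, 835}.
Vertex 564 has 2 neighbors: 987, 969.
G on 49 vertices is 2-regular; this is C_{49}, the 49-cycle.
Distinct eigenvalues (to 4 d.p.): [2.0, 1.9836, 1.9346, 1.8538, 1.7426, 1.6028, 1.4367, 1.247, 1.0368, 0.8096, 0.5691, 0.3192, 0.0641, -0.192, -0.445, -0.6907, -0.9251, -1.1442, -1.3446, -1.5229, -1.6762, -1.8019, -1.8981, -1.9631, -1.9959].
ϑ = −N·λ_min/(λ_max−λ_min) = −49·(-2*cos(pi/49))/(2−(-2*cos(pi/49))) = 49*cos(pi/49)/(cos(pi/49) + 1).
≈ 24.474805 (to 6 d.p.).
Lovász sandwich 24 ≤ 49*cos(pi/49)/(cos(pi/49) + 1) ≤ 25: both strict.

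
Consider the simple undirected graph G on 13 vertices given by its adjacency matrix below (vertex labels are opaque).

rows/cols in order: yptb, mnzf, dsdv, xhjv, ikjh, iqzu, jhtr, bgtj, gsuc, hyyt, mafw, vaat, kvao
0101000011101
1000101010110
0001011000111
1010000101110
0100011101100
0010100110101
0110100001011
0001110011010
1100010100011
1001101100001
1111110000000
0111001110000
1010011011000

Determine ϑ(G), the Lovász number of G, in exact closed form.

sqrt(13)

N(mnzf) = {yptb, ikjh, jhtr, gsuc, mafw, vaat}, |N(mnzf)| = 6.
N(kvao) = {yptb, dsdv, iqzu, jhtr, gsuc, hyyt}, |N(kvao)| = 6.
Vertex gsuc has 6 neighbors: yptb, mnzf, iqzu, bgtj, vaat, kvao.
N(ikjh) = {mnzf, iqzu, jhtr, bgtj, hyyt, mafw}, |N(ikjh)| = 6.
13-vertex 6-regular graph: SR(13,6,2,3) — a Paley graph.
The 3 distinct eigenvalues: [6.0, 1.302776, -2.302776].
With N=13: ϑ(G) = 13·(-(-sqrt(13)/2 - 1/2))/(6−(-sqrt(13)/2 - 1/2)) = sqrt(13).
= 3.60555… (decimal).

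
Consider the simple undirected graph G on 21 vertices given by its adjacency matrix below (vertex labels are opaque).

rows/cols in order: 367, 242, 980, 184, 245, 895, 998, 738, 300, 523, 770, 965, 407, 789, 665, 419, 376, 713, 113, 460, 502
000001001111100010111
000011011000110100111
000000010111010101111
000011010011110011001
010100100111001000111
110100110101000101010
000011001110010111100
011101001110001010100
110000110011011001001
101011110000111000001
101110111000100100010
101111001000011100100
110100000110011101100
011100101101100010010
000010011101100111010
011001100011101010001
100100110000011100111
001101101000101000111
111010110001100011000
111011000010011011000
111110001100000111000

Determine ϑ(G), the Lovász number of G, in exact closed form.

Vertex 789 has 10 neighbors: 242, 980, 184, 998, 300, 523, 965, 407, 376, 460.
Vertex 245 has 10 neighbors: 242, 184, 998, 523, 770, 965, 665, 113, 460, 502.
deg(770) = 10; N(770) = {367, 980, 184, 245, 998, 738, 300, 407, 419, 460}.
Vertex 502 has 10 neighbors: 367, 242, 980, 184, 245, 300, 523, 419, 376, 713.
10-regular, N=21; this is K(7,2), the Kneser graph.
spec(A) ≈ [10.0, 1.0, -4.0] (distinct, 4 d.p.).
λ_max=10, λ_min=-4; ϑ = −21·λ_min/(λ_max−λ_min) = 6.
= 6.0000000… (decimal).

6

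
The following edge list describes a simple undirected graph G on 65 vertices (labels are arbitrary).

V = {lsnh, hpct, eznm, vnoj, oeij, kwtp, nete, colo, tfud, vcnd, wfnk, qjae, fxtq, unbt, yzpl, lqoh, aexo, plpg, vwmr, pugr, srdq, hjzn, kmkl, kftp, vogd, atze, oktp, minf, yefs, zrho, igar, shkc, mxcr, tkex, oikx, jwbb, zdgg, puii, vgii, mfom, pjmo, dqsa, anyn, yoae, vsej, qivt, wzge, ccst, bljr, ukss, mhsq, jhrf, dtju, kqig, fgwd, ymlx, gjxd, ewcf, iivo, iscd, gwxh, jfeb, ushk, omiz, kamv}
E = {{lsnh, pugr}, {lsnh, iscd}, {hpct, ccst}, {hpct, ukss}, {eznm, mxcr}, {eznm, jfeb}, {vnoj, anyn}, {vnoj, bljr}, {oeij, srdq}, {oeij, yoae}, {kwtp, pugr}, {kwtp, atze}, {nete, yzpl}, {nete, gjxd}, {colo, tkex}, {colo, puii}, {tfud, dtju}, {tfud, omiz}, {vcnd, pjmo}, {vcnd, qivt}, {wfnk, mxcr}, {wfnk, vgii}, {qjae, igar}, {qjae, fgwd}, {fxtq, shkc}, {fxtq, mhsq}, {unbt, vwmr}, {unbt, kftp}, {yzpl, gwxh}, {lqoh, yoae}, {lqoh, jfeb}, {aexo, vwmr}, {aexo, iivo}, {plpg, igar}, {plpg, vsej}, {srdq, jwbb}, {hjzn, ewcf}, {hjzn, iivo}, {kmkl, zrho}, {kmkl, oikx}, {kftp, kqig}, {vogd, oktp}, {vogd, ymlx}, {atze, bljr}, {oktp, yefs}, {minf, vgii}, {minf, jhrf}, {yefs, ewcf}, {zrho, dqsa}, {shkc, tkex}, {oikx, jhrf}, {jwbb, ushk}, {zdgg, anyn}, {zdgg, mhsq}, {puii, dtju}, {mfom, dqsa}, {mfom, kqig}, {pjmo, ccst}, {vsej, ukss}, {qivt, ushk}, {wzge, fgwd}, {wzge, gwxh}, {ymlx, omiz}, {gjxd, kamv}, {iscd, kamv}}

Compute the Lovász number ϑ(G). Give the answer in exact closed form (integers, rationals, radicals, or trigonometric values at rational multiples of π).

N(kwtp) = {pugr, atze}, |N(kwtp)| = 2.
N(hjzn) = {ewcf, iivo}, |N(hjzn)| = 2.
deg(aexo) = 2; N(aexo) = {vwmr, iivo}.
N(minf) = {vgii, jhrf}, |N(minf)| = 2.
65-vertex 2-regular graph: a single 65-cycle (edge-transitive).
Distinct eigenvalues (to 3 d.p.): [2.0, 1.991, 1.963, 1.916, 1.852, 1.771, 1.673, 1.559, 1.431, 1.29, 1.136, 0.972, 0.799, 0.618, 0.432, 0.241, 0.048, -0.145, -0.337, -0.525, -0.709, -0.886, -1.055, -1.214, -1.362, -1.497, -1.618, -1.724, -1.814, -1.887, -1.942, -1.979, -1.998].
−65·(-2*cos(pi/65)) / ((2)−(-2*cos(pi/65))) = 65*cos(pi/65)/(cos(pi/65) + 1) = ϑ(G).
ϑ(G) ≈ 32.48101260.
Check 32 ≤ 65*cos(pi/65)/(cos(pi/65) + 1) ≤ 33: both strict.

65*cos(pi/65)/(cos(pi/65) + 1)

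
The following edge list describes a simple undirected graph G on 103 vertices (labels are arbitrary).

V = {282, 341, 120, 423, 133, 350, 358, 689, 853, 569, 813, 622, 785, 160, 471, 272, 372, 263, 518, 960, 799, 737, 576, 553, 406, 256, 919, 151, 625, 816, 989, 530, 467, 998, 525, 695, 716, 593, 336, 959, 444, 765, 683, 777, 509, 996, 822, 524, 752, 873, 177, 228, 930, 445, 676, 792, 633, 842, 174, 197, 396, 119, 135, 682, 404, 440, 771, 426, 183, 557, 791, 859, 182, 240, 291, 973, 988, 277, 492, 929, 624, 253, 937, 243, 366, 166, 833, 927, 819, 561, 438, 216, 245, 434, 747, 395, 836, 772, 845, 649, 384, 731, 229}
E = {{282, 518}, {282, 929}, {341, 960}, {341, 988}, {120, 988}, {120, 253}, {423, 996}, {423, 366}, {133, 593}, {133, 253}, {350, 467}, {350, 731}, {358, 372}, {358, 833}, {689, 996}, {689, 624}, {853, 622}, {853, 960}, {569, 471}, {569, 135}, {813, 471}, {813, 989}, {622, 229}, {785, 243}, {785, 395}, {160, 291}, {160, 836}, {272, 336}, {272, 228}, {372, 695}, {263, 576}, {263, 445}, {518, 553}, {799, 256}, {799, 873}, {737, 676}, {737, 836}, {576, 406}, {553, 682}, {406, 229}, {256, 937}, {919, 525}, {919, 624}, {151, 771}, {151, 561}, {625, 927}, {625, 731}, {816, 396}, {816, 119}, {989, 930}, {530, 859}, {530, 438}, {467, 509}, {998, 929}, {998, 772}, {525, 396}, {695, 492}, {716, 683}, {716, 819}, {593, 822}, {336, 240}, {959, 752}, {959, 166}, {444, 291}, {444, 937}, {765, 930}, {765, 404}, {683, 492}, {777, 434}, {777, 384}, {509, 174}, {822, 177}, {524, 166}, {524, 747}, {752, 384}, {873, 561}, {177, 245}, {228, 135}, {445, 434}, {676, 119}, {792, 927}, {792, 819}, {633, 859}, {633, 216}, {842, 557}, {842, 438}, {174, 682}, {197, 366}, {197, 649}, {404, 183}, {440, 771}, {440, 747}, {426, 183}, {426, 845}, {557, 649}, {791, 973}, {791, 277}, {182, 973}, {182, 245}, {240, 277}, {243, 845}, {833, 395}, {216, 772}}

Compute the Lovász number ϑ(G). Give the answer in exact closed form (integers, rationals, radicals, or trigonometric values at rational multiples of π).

Vertex 989 has 2 neighbors: 813, 930.
N(791) = {973, 277}, |N(791)| = 2.
Vertex 557 has 2 neighbors: 842, 649.
deg(625) = 2; N(625) = {927, 731}.
103-vertex 2-regular graph: connected 2-regular on 103 ⇒ C_{103}.
spec(A) ≈ [2.0, 1.99628, 1.98513, 1.9666, 1.94076, 1.90769, 1.86752, 1.82041, 1.76653, 1.70608, 1.63928, 1.56638, 1.48765, 1.40339, 1.31391, 1.21954, 1.12063, 1.01756, 0.9107, 0.80045, 0.68722, 0.57144, 0.45353, 0.33394, 0.2131, 0.09147, -0.0305, -0.15236, -0.27365, -0.39392, -0.51273, -0.62963, -0.74418, -0.85597, -0.96458, -1.06959, -1.17063, -1.26731, -1.35928, -1.44619, -1.52772, -1.60357, -1.67345, -1.73711, -1.79431, -1.84483, -1.88849, -1.92512, -1.95459, -1.97679, -1.99163, -1.99907] (distinct, 5 d.p.).
Lovász (edge-transitive): ϑ = −103·(-2*cos(pi/103))/((2)−(-2*cos(pi/103))) = 103*cos(pi/103)/(cos(pi/103) + 1).
≈ 51.48802 (to 5 d.p.).
α=51, χ(Ḡ)=52; ϑ=103*cos(pi/103)/(cos(pi/103) + 1) lies between (both strict).

103*cos(pi/103)/(cos(pi/103) + 1)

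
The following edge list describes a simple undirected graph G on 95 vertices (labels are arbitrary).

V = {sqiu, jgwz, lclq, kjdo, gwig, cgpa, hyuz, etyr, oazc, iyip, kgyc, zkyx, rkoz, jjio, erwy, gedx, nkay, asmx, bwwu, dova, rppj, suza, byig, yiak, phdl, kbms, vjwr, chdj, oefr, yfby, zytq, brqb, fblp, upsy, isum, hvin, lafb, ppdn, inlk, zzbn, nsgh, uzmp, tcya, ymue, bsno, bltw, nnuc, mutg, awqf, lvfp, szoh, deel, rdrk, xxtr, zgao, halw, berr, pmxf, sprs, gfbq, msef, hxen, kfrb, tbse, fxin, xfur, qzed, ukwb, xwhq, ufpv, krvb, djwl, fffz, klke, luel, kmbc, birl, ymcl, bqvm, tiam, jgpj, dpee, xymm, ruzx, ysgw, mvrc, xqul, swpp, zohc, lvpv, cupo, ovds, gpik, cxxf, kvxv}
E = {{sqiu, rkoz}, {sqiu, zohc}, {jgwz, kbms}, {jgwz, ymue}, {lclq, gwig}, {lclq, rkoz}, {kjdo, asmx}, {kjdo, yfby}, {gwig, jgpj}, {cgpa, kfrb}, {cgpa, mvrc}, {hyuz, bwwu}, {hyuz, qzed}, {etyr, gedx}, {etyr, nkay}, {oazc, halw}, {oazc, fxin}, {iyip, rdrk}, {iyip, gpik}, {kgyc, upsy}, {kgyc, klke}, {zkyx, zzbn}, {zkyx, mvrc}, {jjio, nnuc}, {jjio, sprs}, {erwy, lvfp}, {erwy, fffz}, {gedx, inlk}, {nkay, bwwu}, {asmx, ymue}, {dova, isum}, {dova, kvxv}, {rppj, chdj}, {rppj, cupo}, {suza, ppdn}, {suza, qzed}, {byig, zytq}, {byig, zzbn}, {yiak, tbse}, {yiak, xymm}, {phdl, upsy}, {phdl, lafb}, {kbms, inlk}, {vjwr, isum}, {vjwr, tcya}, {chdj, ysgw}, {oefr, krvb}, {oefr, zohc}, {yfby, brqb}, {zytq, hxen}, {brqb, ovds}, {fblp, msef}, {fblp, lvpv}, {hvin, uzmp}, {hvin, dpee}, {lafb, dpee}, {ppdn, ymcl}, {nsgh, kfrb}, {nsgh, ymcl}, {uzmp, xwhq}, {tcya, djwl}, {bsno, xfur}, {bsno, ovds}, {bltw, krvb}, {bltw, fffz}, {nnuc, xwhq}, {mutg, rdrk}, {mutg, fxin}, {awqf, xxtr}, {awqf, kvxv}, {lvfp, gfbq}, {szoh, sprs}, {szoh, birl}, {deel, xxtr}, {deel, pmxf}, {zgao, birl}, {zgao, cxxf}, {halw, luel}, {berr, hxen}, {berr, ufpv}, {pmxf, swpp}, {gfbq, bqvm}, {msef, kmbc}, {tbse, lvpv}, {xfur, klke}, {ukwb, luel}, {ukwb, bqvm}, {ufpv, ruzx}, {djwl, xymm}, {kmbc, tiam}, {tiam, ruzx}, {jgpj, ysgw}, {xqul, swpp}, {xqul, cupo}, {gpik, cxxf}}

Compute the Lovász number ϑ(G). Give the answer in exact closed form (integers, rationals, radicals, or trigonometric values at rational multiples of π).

95*cos(pi/95)/(cos(pi/95) + 1)

Vertex hxen has 2 neighbors: zytq, berr.
N(xymm) = {yiak, djwl}, |N(xymm)| = 2.
deg(kvxv) = 2; N(kvxv) = {dova, awqf}.
N(zzbn) = {zkyx, byig}, |N(zzbn)| = 2.
G on 95 vertices is 2-regular; a single 95-cycle (edge-transitive).
A has 48 distinct eigenvalues ≈ [2.0, 1.9956, 1.9825, 1.9608, 1.9304, 1.8916, 1.8446, 1.7895, 1.7265, 1.656, 1.5783, 1.4936, 1.4025, 1.3052, 1.2022, 1.0939, 0.9808, 0.8635, 0.7424, 0.618, 0.491, 0.3618, 0.231, 0.0992, -0.0331, -0.1652, -0.2965, -0.4266, -0.5548, -0.6806, -0.8034, -0.9227, -1.0379, -1.1487, -1.2544, -1.3546, -1.4489, -1.5368, -1.618, -1.6922, -1.7589, -1.818, -1.8691, -1.9121, -1.9467, -1.9727, -1.9902, -1.9989].
ϑ = −N·λ_min/(λ_max−λ_min) = −95·(-2*cos(pi/95))/(2−(-2*cos(pi/95))) = 95*cos(pi/95)/(cos(pi/95) + 1).
ϑ(G) ≈ 47.487011.
Lovász sandwich 47 ≤ 95*cos(pi/95)/(cos(pi/95) + 1) ≤ 48: both strict.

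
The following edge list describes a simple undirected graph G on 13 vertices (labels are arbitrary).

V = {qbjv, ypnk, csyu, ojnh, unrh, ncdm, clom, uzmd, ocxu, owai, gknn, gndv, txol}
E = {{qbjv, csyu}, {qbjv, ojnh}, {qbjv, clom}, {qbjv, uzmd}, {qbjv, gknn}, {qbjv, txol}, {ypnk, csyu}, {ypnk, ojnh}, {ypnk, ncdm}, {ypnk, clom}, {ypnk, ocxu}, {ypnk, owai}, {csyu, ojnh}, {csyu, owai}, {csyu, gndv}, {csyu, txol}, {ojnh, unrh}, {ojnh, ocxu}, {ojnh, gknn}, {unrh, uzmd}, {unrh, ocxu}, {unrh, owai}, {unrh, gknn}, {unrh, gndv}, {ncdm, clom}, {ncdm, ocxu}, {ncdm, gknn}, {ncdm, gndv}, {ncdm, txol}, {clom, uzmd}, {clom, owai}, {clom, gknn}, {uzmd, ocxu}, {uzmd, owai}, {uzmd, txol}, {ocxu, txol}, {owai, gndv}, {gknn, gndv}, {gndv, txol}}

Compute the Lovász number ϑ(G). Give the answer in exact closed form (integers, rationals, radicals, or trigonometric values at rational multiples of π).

sqrt(13)

Vertex qbjv has 6 neighbors: csyu, ojnh, clom, uzmd, gknn, txol.
Vertex clom has 6 neighbors: qbjv, ypnk, ncdm, uzmd, owai, gknn.
N(gndv) = {csyu, unrh, ncdm, owai, gknn, txol}, |N(gndv)| = 6.
Vertex ncdm has 6 neighbors: ypnk, clom, ocxu, gknn, gndv, txol.
G on 13 vertices is 6-regular; Paley(13): SR with (k,λ,μ)=(6,2,3).
spec(A) ≈ [6.0, 1.30278, -2.30278] (distinct, 5 d.p.).
Lovász: ϑ = −13(-sqrt(13)/2 - 1/2)/(6+-(-sqrt(13)/2 - 1/2)) = sqrt(13).
Numerically 3.60555.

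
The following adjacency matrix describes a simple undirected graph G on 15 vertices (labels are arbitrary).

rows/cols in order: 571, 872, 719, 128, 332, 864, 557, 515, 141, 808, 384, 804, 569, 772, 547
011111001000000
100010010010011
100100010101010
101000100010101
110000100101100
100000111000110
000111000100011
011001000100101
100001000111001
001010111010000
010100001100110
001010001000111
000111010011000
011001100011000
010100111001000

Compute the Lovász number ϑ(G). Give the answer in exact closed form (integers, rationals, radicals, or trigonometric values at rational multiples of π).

deg(557) = 6; N(557) = {128, 332, 864, 808, 772, 547}.
Vertex 332 has 6 neighbors: 571, 872, 557, 808, 804, 569.
deg(128) = 6; N(128) = {571, 719, 557, 384, 569, 547}.
N(808) = {719, 332, 557, 515, 141, 384}, |N(808)| = 6.
15-vertex 6-regular graph: this is K(6,2), the Kneser graph.
Distinct eigenvalues (to 5 d.p.): [6.0, 1.0, -3.0].
With N=15: ϑ(G) = 15·(-1*(-3))/(6−(-3)) = 5.
≈ 5.000000000 (to 9 d.p.).

5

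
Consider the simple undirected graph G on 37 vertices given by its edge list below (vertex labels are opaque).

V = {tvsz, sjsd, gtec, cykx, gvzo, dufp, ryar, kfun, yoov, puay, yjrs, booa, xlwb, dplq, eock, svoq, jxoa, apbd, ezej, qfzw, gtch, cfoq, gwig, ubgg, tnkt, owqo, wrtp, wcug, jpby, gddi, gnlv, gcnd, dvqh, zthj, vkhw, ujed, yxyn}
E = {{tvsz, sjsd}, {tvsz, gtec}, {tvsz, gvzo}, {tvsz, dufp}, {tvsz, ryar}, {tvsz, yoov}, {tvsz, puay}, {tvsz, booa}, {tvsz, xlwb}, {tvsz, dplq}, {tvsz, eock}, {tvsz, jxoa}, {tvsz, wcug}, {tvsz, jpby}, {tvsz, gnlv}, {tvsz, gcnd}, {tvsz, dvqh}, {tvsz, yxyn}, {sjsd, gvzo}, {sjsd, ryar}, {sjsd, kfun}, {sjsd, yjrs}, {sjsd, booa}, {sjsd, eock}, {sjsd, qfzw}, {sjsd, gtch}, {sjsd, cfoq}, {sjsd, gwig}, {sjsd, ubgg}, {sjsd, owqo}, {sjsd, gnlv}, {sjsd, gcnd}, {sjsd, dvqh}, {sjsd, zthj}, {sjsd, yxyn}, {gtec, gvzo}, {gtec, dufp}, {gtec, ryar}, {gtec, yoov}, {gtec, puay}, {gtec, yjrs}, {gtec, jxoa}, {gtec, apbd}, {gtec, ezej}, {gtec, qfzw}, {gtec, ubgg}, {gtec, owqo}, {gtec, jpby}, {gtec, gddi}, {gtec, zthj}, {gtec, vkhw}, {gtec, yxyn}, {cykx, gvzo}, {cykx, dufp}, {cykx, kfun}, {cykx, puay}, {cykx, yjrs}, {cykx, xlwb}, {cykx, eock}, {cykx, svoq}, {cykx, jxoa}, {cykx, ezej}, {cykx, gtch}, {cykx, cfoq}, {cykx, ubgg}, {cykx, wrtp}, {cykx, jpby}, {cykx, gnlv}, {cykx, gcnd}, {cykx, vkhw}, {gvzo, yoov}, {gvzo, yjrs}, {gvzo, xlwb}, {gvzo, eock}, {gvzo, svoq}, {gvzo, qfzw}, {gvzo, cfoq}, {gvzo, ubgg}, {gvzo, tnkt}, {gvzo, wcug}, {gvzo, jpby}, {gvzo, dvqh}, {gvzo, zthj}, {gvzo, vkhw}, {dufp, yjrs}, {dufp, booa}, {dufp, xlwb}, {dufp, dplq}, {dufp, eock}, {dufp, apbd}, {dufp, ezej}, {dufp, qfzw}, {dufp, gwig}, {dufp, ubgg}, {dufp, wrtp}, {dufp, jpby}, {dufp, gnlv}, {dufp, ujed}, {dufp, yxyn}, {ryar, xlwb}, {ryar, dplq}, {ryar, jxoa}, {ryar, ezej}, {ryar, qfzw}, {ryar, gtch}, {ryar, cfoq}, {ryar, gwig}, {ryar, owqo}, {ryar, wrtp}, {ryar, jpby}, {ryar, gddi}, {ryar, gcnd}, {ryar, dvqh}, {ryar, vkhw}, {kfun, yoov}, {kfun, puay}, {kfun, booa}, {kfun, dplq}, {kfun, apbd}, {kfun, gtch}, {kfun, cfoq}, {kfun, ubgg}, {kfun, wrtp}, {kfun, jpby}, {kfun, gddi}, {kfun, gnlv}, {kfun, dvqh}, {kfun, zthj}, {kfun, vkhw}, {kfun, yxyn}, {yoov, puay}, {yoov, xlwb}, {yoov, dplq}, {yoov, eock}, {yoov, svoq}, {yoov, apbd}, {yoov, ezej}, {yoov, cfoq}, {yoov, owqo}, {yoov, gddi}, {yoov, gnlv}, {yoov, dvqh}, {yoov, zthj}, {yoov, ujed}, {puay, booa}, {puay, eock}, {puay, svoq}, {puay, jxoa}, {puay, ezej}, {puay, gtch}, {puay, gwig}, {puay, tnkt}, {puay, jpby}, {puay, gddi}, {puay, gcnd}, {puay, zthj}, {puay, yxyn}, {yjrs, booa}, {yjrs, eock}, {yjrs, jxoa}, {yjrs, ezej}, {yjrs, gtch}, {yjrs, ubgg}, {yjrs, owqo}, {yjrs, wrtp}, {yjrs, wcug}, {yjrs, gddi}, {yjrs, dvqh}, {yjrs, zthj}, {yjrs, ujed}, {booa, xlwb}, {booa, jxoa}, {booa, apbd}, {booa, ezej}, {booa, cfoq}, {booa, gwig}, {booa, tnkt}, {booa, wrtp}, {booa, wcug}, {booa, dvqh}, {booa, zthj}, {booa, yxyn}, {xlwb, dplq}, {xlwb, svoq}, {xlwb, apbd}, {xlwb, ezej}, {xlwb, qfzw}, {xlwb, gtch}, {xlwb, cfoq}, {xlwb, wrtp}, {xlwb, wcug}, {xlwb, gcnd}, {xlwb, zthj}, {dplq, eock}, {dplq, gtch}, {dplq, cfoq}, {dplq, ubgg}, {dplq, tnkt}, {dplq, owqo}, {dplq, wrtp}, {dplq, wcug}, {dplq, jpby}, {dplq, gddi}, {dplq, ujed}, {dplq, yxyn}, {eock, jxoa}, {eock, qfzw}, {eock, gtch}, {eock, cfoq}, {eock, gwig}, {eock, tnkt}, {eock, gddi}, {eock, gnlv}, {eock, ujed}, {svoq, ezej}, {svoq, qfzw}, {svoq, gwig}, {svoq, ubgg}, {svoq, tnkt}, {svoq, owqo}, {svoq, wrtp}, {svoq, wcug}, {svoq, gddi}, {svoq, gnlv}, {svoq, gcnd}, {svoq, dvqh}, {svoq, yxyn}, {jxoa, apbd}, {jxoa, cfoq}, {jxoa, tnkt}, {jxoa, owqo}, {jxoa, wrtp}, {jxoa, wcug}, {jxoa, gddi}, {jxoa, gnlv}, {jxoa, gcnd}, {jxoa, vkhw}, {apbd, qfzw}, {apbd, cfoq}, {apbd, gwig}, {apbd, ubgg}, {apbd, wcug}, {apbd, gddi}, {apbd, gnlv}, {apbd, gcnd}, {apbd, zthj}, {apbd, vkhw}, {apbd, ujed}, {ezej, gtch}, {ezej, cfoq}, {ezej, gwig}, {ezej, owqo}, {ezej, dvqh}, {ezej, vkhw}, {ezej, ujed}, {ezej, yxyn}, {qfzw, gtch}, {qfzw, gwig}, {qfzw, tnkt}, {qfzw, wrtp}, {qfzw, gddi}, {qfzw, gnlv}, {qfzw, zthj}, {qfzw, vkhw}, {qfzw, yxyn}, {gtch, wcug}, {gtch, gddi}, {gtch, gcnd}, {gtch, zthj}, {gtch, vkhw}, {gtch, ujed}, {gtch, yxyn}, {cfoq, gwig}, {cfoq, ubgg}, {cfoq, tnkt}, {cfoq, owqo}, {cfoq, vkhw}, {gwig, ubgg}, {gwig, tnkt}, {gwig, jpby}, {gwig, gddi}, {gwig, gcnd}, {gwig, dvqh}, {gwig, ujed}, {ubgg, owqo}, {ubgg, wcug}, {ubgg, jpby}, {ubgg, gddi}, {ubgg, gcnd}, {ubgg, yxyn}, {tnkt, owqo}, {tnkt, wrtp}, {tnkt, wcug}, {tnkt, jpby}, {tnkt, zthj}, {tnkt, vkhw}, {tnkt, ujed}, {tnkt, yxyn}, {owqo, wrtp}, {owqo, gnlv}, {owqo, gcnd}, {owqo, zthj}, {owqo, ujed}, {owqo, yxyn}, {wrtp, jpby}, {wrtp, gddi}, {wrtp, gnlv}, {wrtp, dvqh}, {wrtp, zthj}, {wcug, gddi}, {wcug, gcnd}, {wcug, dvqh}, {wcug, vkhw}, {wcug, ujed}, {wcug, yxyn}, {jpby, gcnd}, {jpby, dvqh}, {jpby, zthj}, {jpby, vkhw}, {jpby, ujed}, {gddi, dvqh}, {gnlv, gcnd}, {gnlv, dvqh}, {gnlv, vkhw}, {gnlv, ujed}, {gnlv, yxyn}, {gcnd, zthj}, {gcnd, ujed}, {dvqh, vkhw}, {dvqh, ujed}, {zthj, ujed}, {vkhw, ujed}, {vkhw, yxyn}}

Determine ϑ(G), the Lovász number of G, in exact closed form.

sqrt(37)

Vertex apbd has 18 neighbors: gtec, dufp, kfun, yoov, booa, xlwb, jxoa, qfzw, cfoq, gwig, ubgg, wcug, gddi, gnlv, gcnd, zthj, vkhw, ujed.
deg(kfun) = 18; N(kfun) = {sjsd, cykx, yoov, puay, booa, dplq, apbd, gtch, cfoq, ubgg, wrtp, jpby, gddi, gnlv, dvqh, zthj, vkhw, yxyn}.
N(xlwb) = {tvsz, cykx, gvzo, dufp, ryar, yoov, booa, dplq, svoq, apbd, ezej, qfzw, gtch, cfoq, wrtp, wcug, gcnd, zthj}, |N(xlwb)| = 18.
N(sjsd) = {tvsz, gvzo, ryar, kfun, yjrs, booa, eock, qfzw, gtch, cfoq, gwig, ubgg, owqo, gnlv, gcnd, dvqh, zthj, yxyn}, |N(sjsd)| = 18.
G on 37 vertices is 18-regular; strongly regular (37,18,8,9).
Distinct eigenvalues (to 6 d.p.): [18.0, 2.541381, -3.541381].
ϑ = −N·λ_min/(λ_max−λ_min) = −37·(-sqrt(37)/2 - 1/2)/(18−(-sqrt(37)/2 - 1/2)) = sqrt(37).
≈ 6.08276253 (to 8 d.p.).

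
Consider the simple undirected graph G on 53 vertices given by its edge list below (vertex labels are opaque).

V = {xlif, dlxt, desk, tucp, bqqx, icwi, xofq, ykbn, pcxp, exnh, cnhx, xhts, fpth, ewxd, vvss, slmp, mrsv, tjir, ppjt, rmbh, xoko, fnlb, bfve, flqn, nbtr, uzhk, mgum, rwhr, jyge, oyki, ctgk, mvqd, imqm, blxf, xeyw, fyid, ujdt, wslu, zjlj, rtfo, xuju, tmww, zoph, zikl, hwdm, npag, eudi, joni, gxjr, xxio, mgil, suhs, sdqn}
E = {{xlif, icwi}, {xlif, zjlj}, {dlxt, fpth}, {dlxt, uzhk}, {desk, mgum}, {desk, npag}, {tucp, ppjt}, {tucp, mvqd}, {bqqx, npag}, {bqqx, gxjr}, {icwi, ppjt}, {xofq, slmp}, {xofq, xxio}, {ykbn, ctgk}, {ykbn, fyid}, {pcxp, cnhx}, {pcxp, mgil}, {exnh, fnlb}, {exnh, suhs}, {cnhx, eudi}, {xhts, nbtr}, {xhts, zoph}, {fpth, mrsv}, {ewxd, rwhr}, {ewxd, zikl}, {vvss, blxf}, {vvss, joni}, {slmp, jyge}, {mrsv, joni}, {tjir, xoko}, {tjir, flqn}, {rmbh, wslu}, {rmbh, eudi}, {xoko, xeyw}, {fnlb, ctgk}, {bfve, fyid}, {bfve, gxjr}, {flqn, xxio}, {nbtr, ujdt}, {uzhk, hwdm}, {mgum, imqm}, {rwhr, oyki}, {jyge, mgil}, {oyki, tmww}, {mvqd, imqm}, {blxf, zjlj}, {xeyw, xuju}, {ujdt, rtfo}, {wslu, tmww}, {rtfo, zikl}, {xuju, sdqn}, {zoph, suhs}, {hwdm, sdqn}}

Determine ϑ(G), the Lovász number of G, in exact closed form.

53*cos(pi/53)/(cos(pi/53) + 1)

Vertex ujdt has 2 neighbors: nbtr, rtfo.
Vertex mgil has 2 neighbors: pcxp, jyge.
Vertex ppjt has 2 neighbors: tucp, icwi.
N(eudi) = {cnhx, rmbh}, |N(eudi)| = 2.
Regular of degree 2 on 53 vertices: this is C_{53}, the 53-cycle.
The 27 distinct eigenvalues: [2.0, 1.985962, 1.944046, 1.874839, 1.779314, 1.658811, 1.515022, 1.349966, 1.165959, 0.965584, 0.751655, 0.527174, 0.295293, 0.059267, -0.177592, -0.411957, -0.64054, -0.86013, -1.067647, -1.260176, -1.435015, -1.589709, -1.722087, -1.830291, -1.912802, -1.968461, -1.996487].
With N=53: ϑ(G) = 53·(-(-1)*2*cos(pi/53))/(2−(-2*cos(pi/53))) = 53*cos(pi/53)/(cos(pi/53) + 1).
Numerically 26.47670899.
Check 26 ≤ 53*cos(pi/53)/(cos(pi/53) + 1) ≤ 27: both strict.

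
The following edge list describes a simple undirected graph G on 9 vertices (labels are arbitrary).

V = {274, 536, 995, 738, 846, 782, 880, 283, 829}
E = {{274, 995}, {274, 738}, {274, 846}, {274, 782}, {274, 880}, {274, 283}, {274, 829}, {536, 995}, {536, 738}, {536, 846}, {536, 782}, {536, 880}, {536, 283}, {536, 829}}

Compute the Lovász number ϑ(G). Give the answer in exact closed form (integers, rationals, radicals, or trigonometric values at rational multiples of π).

7

Vertex 782 has 2 neighbors: 274, 536.
deg(995) = 2; N(995) = {274, 536}.
Vertex 738 has 2 neighbors: 274, 536.
Vertex 274 has 7 neighbors: 995, 738, 846, 782, 880, 283, 829.
G = K_{7,2}: α = 7 = χ(Ḡ), so ϑ = 7.
= 7.000000000… (decimal).
Sandwich: α(G)=7 ≤ ϑ(G)=7 ≤ χ(Ḡ)=7 (collapsed).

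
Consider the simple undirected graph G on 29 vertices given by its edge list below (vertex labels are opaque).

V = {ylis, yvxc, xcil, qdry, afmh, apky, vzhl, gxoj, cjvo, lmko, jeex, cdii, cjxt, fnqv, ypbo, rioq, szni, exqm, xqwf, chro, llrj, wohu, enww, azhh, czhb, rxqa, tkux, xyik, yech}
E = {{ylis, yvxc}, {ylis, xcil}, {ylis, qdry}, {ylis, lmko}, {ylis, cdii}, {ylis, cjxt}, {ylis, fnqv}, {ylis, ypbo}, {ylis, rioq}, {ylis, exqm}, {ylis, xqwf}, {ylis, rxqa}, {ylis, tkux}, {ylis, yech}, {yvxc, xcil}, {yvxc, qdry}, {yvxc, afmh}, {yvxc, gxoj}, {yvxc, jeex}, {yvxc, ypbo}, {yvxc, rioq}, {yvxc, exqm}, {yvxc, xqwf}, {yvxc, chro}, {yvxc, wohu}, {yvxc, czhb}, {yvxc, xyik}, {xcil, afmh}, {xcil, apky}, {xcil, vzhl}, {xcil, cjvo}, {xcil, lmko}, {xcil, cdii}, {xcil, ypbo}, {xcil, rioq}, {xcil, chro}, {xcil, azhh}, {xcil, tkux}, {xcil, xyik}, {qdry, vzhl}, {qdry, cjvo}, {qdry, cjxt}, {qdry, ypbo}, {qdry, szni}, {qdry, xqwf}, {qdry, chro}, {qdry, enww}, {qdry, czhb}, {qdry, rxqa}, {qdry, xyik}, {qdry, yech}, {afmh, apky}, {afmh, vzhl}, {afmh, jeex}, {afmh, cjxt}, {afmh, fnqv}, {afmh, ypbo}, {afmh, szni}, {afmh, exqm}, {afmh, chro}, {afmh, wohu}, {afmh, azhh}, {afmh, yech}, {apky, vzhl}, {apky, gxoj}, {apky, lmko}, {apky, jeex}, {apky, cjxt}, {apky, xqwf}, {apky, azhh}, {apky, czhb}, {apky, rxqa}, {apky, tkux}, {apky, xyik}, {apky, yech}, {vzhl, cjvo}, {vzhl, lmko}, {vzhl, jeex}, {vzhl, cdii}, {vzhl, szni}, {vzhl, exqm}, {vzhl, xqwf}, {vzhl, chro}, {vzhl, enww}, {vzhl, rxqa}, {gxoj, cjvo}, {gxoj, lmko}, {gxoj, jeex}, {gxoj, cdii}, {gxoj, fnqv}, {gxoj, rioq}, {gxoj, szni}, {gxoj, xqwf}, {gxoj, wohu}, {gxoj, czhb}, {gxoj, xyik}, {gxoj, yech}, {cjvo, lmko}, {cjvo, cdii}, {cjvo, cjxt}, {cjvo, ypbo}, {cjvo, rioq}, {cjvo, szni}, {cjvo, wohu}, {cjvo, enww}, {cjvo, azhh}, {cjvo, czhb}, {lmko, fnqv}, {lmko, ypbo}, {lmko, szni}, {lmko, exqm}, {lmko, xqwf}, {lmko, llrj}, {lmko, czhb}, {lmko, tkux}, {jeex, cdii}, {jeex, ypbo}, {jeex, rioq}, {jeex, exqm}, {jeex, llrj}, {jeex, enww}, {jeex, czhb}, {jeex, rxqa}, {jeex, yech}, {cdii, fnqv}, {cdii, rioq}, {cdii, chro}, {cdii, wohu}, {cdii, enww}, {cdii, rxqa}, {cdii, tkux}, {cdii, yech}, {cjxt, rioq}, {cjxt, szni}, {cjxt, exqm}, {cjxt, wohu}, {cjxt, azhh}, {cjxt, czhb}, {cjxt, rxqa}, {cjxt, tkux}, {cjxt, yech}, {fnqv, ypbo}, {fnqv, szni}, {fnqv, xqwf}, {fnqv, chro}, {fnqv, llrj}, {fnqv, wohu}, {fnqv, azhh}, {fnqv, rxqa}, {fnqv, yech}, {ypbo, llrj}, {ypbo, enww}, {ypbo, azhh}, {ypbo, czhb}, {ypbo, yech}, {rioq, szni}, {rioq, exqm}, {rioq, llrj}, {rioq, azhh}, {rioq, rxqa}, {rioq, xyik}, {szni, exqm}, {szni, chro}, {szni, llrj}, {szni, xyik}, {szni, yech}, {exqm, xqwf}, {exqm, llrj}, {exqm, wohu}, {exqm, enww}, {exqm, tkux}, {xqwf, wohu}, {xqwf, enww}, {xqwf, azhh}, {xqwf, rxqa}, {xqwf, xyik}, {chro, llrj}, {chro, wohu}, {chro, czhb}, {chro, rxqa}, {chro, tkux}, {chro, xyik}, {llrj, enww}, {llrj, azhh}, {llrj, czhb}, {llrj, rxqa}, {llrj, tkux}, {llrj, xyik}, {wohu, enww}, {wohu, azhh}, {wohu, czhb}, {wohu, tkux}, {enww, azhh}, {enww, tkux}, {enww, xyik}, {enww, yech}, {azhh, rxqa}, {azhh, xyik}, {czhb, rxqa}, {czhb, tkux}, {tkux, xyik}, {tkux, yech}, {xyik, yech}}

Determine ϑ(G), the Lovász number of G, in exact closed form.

sqrt(29)

Vertex xyik has 14 neighbors: yvxc, xcil, qdry, apky, gxoj, rioq, szni, xqwf, chro, llrj, enww, azhh, tkux, yech.
Vertex cjxt has 14 neighbors: ylis, qdry, afmh, apky, cjvo, rioq, szni, exqm, wohu, azhh, czhb, rxqa, tkux, yech.
Vertex jeex has 14 neighbors: yvxc, afmh, apky, vzhl, gxoj, cdii, ypbo, rioq, exqm, llrj, enww, czhb, rxqa, yech.
N(xqwf) = {ylis, yvxc, qdry, apky, vzhl, gxoj, lmko, fnqv, exqm, wohu, enww, azhh, rxqa, xyik}, |N(xqwf)| = 14.
G on 29 vertices is 14-regular; SR(29,14,6,7) — a Paley graph.
Distinct eigenvalues (to 6 d.p.): [14.0, 2.192582, -3.192582].
With N=29: ϑ(G) = 29·(-(-sqrt(29)/2 - 1/2))/(14−(-sqrt(29)/2 - 1/2)) = sqrt(29).
ϑ(G) ≈ 5.38516.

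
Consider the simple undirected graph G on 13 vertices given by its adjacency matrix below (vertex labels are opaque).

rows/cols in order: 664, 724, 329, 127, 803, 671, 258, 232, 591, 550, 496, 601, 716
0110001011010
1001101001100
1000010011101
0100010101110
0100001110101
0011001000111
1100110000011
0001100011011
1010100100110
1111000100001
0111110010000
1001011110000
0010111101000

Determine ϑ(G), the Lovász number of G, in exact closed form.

Vertex 716 has 6 neighbors: 329, 803, 671, 258, 232, 550.
Vertex 550 has 6 neighbors: 664, 724, 329, 127, 232, 716.
deg(803) = 6; N(803) = {724, 258, 232, 591, 496, 716}.
deg(664) = 6; N(664) = {724, 329, 258, 591, 550, 601}.
13-vertex 6-regular graph: strongly regular (13,6,2,3).
A has 3 distinct eigenvalues ≈ [6.0, 1.3028, -2.3028].
λ_max=6, λ_min=-sqrt(13)/2 - 1/2; ϑ = −13·λ_min/(λ_max−λ_min) = sqrt(13).
= 3.6056… (decimal).

sqrt(13)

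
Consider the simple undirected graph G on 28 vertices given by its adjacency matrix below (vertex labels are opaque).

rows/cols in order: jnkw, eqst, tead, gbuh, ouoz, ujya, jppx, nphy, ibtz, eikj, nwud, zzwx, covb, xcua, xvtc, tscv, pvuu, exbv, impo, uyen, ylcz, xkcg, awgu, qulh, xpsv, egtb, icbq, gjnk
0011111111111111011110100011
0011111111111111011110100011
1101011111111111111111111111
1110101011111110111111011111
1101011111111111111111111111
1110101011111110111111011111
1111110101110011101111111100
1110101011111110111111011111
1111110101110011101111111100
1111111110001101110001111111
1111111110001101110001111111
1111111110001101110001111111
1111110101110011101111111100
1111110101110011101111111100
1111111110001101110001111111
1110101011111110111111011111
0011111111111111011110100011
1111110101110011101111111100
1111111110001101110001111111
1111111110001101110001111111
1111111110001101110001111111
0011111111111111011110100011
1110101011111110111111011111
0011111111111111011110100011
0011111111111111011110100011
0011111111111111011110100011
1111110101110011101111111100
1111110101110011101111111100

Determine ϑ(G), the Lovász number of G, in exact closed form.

7

deg(awgu) = 23; N(awgu) = {jnkw, eqst, tead, ouoz, jppx, ibtz, eikj, nwud, zzwx, covb, xcua, xvtc, pvuu, exbv, impo, uyen, ylcz, xkcg, qulh, xpsv, egtb, icbq, gjnk}.
Vertex uyen has 21 neighbors: jnkw, eqst, tead, gbuh, ouoz, ujya, jppx, nphy, ibtz, covb, xcua, tscv, pvuu, exbv, xkcg, awgu, qulh, xpsv, egtb, icbq, gjnk.
deg(impo) = 21; N(impo) = {jnkw, eqst, tead, gbuh, ouoz, ujya, jppx, nphy, ibtz, covb, xcua, tscv, pvuu, exbv, xkcg, awgu, qulh, xpsv, egtb, icbq, gjnk}.
deg(jppx) = 21; N(jppx) = {jnkw, eqst, tead, gbuh, ouoz, ujya, nphy, eikj, nwud, zzwx, xvtc, tscv, pvuu, impo, uyen, ylcz, xkcg, awgu, qulh, xpsv, egtb}.
Complete 5-partite, parts [7, 7, 7, 5, 2]: perfect, ϑ = α = 7.
≈ 7.00000 (to 5 d.p.).
α=7, χ(Ḡ)=7; ϑ=7 lies between (collapsed).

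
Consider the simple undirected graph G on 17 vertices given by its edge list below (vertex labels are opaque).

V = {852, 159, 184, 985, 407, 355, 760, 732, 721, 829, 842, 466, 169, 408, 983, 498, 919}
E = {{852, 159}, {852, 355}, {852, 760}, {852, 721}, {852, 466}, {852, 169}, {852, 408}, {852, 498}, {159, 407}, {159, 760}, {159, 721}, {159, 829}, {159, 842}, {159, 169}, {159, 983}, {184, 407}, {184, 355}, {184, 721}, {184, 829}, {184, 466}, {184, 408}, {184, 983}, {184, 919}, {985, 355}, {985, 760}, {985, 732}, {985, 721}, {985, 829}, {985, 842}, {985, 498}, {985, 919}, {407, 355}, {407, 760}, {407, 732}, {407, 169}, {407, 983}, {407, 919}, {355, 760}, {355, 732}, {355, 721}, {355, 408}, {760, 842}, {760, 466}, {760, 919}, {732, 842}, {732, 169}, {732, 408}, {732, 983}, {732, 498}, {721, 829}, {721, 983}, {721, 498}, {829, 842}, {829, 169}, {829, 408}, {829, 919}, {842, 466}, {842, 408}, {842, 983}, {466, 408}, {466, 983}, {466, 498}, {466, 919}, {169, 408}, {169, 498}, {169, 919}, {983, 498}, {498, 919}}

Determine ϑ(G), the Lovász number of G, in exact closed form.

deg(184) = 8; N(184) = {407, 355, 721, 829, 466, 408, 983, 919}.
N(407) = {159, 184, 355, 760, 732, 169, 983, 919}, |N(407)| = 8.
deg(169) = 8; N(169) = {852, 159, 407, 732, 829, 408, 498, 919}.
N(842) = {159, 985, 760, 732, 829, 466, 408, 983}, |N(842)| = 8.
17-vertex 8-regular graph: strongly regular (17,8,3,4).
spec(A) ≈ [8.0, 1.562, -2.562] (distinct, 3 d.p.).
Lovász: ϑ = −17(-sqrt(17)/2 - 1/2)/(8+-(-sqrt(17)/2 - 1/2)) = sqrt(17).
= 4.1231… (decimal).

sqrt(17)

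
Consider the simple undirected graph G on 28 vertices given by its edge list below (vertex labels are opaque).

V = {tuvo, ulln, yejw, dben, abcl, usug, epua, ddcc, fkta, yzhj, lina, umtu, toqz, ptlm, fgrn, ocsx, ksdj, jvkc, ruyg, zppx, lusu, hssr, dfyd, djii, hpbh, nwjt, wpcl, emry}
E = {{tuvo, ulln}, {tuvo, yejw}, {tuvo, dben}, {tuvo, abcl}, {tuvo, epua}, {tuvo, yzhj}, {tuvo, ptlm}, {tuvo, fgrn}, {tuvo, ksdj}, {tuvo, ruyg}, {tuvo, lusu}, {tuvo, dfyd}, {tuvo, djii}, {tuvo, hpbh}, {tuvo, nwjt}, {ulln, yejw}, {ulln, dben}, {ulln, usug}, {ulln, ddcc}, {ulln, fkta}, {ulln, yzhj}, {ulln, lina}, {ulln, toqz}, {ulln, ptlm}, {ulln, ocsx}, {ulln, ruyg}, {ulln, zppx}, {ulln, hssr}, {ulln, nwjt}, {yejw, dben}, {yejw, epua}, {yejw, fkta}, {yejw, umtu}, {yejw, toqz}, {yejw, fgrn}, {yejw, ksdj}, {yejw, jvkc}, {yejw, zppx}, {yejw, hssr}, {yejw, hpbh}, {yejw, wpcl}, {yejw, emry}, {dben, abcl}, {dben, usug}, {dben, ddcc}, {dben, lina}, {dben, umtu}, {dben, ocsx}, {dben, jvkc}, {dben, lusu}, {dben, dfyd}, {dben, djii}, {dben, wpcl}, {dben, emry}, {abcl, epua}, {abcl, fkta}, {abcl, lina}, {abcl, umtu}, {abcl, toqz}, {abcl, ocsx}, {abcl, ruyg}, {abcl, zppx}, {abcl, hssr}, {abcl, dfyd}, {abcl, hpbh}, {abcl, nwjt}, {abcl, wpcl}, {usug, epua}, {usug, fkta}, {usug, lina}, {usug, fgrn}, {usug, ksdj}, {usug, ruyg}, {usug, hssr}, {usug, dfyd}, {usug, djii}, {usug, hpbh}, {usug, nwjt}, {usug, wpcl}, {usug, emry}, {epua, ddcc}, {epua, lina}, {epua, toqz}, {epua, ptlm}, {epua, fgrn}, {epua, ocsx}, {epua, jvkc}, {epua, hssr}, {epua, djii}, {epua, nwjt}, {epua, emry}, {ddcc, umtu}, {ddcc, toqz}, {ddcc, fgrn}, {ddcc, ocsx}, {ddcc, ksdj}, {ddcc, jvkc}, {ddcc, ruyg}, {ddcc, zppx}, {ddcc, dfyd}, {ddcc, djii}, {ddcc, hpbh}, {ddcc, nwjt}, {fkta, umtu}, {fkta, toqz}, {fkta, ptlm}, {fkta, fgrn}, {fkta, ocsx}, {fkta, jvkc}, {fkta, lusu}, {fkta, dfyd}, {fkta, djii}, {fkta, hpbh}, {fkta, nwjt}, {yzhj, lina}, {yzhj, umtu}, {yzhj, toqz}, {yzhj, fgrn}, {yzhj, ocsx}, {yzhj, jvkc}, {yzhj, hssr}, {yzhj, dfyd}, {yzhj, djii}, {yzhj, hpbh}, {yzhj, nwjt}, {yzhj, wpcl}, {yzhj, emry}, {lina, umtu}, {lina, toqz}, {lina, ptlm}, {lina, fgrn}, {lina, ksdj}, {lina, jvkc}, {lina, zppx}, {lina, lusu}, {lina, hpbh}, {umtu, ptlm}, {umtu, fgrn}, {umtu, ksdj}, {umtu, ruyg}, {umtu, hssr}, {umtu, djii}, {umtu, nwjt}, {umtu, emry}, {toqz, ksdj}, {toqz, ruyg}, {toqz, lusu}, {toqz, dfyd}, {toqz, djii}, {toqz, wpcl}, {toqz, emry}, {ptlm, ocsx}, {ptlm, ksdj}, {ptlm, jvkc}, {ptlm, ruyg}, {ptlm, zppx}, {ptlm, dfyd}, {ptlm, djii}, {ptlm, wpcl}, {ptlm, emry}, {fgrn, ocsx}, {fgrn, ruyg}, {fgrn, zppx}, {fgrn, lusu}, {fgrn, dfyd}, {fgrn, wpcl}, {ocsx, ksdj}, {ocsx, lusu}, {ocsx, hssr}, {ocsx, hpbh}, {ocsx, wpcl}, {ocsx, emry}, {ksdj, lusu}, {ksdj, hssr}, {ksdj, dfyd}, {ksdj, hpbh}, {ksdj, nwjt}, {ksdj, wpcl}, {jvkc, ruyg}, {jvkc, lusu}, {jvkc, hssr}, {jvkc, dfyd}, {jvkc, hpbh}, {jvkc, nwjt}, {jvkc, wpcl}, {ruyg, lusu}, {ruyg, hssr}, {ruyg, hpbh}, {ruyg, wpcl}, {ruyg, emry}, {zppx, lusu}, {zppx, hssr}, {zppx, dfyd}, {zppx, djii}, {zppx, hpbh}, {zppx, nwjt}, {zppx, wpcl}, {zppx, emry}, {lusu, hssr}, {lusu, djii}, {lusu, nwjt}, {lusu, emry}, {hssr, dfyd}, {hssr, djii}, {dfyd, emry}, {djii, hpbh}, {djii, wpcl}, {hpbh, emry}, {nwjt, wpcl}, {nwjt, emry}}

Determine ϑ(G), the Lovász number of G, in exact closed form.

N(ddcc) = {ulln, dben, epua, umtu, toqz, fgrn, ocsx, ksdj, jvkc, ruyg, zppx, dfyd, djii, hpbh, nwjt}, |N(ddcc)| = 15.
N(epua) = {tuvo, yejw, abcl, usug, ddcc, lina, toqz, ptlm, fgrn, ocsx, jvkc, hssr, djii, nwjt, emry}, |N(epua)| = 15.
Vertex hssr has 15 neighbors: ulln, yejw, abcl, usug, epua, yzhj, umtu, ocsx, ksdj, jvkc, ruyg, zppx, lusu, dfyd, djii.
Vertex ulln has 15 neighbors: tuvo, yejw, dben, usug, ddcc, fkta, yzhj, lina, toqz, ptlm, ocsx, ruyg, zppx, hssr, nwjt.
Every vertex has degree 15 (N=28); Kneser-type, 2-subsets of [8].
spec(A) ≈ [15.0, 1.0, -5.0] (distinct, 5 d.p.).
With N=28: ϑ(G) = 28·(-1*(-5))/(15−(-5)) = 7.
Numerically 7.00000.

7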